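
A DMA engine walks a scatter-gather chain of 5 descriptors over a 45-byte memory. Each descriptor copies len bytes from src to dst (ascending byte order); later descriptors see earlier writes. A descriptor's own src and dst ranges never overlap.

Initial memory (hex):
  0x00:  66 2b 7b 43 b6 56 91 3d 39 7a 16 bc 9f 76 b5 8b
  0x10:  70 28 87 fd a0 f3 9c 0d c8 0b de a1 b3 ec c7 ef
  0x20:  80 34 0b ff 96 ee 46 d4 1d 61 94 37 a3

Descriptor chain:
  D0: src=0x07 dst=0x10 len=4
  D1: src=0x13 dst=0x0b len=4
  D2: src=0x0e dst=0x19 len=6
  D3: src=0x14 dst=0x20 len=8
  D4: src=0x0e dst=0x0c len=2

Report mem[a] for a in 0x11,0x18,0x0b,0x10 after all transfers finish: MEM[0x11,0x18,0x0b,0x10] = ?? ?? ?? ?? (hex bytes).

#0 dst[0x10+4] := {0x3d,0x39,0x7a,0x16}
#1 dst[0x0b+4] := {0x16,0xa0,0xf3,0x9c}
#2 dst[0x19+6] := {0x9c,0x8b,0x3d,0x39,0x7a,0x16}
#3 dst[0x20+8] := {0xa0,0xf3,0x9c,0x0d,0xc8,0x9c,0x8b,0x3d}
#4 dst[0x0c+2] := {0x9c,0x8b}
query mem[0x11]=0x39, mem[0x18]=0xc8, mem[0x0b]=0x16, mem[0x10]=0x3d

MEM[0x11,0x18,0x0b,0x10] = 39 c8 16 3d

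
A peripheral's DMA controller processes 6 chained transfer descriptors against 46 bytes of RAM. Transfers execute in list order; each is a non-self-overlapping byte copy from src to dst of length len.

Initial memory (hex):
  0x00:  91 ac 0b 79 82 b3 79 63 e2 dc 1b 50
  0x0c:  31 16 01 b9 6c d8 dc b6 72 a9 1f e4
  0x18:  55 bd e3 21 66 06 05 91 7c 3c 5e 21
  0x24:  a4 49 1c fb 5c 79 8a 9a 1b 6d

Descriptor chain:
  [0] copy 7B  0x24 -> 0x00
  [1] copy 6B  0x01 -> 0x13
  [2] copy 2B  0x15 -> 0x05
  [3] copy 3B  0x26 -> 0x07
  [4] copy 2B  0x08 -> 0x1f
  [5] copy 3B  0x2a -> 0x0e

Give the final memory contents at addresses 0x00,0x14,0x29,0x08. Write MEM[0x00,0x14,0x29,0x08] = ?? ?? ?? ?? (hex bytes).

MEM[0x00,0x14,0x29,0x08] = a4 1c 79 fb

#0 dst[0x00+7] := {0xa4,0x49,0x1c,0xfb,0x5c,0x79,0x8a}
#1 dst[0x13+6] := {0x49,0x1c,0xfb,0x5c,0x79,0x8a}
#2 dst[0x05+2] := {0xfb,0x5c}
#3 dst[0x07+3] := {0x1c,0xfb,0x5c}
#4 dst[0x1f+2] := {0xfb,0x5c}
#5 dst[0x0e+3] := {0x8a,0x9a,0x1b}
query mem[0x00]=0xa4, mem[0x14]=0x1c, mem[0x29]=0x79, mem[0x08]=0xfb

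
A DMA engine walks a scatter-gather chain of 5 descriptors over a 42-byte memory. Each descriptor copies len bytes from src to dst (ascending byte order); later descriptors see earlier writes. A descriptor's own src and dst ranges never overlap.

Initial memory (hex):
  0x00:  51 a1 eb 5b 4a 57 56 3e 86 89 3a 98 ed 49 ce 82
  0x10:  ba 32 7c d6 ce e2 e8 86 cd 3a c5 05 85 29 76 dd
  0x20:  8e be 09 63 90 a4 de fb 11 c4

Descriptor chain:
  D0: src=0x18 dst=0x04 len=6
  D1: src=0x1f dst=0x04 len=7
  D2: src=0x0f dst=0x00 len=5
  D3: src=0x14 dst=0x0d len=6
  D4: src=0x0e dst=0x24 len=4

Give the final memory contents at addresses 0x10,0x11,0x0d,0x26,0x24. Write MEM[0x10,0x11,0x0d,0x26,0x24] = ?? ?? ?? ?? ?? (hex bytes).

D0: mem[0x04..0x09] <- [cd 3a c5 05 85 29]
D1: mem[0x04..0x0a] <- [dd 8e be 09 63 90 a4]
D2: mem[0x00..0x04] <- [82 ba 32 7c d6]
D3: mem[0x0d..0x12] <- [ce e2 e8 86 cd 3a]
D4: mem[0x24..0x27] <- [e2 e8 86 cd]
query mem[0x10]=0x86, mem[0x11]=0xcd, mem[0x0d]=0xce, mem[0x26]=0x86, mem[0x24]=0xe2

MEM[0x10,0x11,0x0d,0x26,0x24] = 86 cd ce 86 e2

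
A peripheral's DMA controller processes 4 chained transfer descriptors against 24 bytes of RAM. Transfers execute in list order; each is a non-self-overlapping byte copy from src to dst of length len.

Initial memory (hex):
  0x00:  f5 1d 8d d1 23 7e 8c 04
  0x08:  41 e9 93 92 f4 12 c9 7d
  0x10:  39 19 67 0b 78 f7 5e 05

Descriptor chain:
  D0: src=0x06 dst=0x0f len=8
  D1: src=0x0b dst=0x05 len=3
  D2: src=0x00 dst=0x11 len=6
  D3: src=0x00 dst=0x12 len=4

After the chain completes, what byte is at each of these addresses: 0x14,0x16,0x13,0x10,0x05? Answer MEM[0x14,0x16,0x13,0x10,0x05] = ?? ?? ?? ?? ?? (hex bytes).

MEM[0x14,0x16,0x13,0x10,0x05] = 8d 92 1d 04 92

D0: mem[0x0f..0x16] <- [8c 04 41 e9 93 92 f4 12]
D1: mem[0x05..0x07] <- [92 f4 12]
D2: mem[0x11..0x16] <- [f5 1d 8d d1 23 92]
D3: mem[0x12..0x15] <- [f5 1d 8d d1]
query mem[0x14]=0x8d, mem[0x16]=0x92, mem[0x13]=0x1d, mem[0x10]=0x04, mem[0x05]=0x92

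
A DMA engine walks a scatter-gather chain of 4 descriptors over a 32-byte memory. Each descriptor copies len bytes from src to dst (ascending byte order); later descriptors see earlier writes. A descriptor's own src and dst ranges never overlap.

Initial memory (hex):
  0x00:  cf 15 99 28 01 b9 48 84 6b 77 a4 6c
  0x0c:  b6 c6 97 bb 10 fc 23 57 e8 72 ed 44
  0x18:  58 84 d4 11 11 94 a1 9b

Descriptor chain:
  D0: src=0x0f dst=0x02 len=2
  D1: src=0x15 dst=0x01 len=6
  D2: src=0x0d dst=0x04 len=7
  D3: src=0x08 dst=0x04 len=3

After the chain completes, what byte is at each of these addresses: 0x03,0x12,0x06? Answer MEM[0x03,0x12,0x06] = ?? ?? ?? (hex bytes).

#0 dst[0x02+2] := {0xbb,0x10}
#1 dst[0x01+6] := {0x72,0xed,0x44,0x58,0x84,0xd4}
#2 dst[0x04+7] := {0xc6,0x97,0xbb,0x10,0xfc,0x23,0x57}
#3 dst[0x04+3] := {0xfc,0x23,0x57}
query mem[0x03]=0x44, mem[0x12]=0x23, mem[0x06]=0x57

MEM[0x03,0x12,0x06] = 44 23 57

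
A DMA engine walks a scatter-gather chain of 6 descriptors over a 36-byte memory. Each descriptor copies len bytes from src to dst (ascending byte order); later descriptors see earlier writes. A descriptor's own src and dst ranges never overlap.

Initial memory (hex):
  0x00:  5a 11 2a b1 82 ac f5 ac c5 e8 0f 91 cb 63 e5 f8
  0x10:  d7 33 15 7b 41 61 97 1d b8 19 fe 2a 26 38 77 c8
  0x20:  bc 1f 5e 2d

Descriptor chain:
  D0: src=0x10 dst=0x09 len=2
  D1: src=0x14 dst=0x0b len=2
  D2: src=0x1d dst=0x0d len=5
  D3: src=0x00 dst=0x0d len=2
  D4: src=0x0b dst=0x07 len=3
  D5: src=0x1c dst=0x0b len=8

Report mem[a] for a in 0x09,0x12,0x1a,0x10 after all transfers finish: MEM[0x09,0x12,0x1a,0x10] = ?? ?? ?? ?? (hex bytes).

[0] 0x10->0x09 len=2 : d7 33
[1] 0x14->0x0b len=2 : 41 61
[2] 0x1d->0x0d len=5 : 38 77 c8 bc 1f
[3] 0x00->0x0d len=2 : 5a 11
[4] 0x0b->0x07 len=3 : 41 61 5a
[5] 0x1c->0x0b len=8 : 26 38 77 c8 bc 1f 5e 2d
query mem[0x09]=0x5a, mem[0x12]=0x2d, mem[0x1a]=0xfe, mem[0x10]=0x1f

MEM[0x09,0x12,0x1a,0x10] = 5a 2d fe 1f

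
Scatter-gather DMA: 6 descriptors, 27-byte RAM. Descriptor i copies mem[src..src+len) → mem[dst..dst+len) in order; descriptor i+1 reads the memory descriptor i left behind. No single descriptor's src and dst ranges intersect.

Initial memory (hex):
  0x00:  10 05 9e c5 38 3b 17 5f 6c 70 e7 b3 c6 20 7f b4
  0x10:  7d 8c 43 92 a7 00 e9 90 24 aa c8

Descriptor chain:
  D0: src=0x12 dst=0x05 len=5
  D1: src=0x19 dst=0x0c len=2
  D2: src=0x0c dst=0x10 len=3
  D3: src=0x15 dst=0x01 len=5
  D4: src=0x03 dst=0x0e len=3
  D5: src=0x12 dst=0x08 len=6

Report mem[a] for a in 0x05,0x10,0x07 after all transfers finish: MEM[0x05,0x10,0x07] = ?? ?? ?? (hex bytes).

MEM[0x05,0x10,0x07] = aa aa a7

  after D0: wrote 5B at 0x05 = 4392a700e9
  after D1: wrote 2B at 0x0c = aac8
  after D2: wrote 3B at 0x10 = aac87f
  after D3: wrote 5B at 0x01 = 00e99024aa
  after D4: wrote 3B at 0x0e = 9024aa
  after D5: wrote 6B at 0x08 = 7f92a700e990
query mem[0x05]=0xaa, mem[0x10]=0xaa, mem[0x07]=0xa7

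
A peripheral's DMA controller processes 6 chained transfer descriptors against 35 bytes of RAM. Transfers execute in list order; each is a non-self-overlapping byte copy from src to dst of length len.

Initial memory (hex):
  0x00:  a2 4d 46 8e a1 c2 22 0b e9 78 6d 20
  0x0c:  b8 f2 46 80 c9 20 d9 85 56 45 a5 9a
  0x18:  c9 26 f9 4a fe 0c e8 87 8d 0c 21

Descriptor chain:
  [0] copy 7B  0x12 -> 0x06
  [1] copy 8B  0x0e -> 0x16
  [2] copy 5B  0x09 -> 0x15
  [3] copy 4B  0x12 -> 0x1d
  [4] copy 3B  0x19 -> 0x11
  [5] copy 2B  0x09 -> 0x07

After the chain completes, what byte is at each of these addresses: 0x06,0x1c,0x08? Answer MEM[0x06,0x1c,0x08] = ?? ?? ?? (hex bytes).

MEM[0x06,0x1c,0x08] = d9 56 a5

  after D0: wrote 7B at 0x06 = d9855645a59ac9
  after D1: wrote 8B at 0x16 = 4680c920d9855645
  after D2: wrote 5B at 0x15 = 45a59ac9f2
  after D3: wrote 4B at 0x1d = d9855645
  after D4: wrote 3B at 0x11 = f2d985
  after D5: wrote 2B at 0x07 = 45a5
query mem[0x06]=0xd9, mem[0x1c]=0x56, mem[0x08]=0xa5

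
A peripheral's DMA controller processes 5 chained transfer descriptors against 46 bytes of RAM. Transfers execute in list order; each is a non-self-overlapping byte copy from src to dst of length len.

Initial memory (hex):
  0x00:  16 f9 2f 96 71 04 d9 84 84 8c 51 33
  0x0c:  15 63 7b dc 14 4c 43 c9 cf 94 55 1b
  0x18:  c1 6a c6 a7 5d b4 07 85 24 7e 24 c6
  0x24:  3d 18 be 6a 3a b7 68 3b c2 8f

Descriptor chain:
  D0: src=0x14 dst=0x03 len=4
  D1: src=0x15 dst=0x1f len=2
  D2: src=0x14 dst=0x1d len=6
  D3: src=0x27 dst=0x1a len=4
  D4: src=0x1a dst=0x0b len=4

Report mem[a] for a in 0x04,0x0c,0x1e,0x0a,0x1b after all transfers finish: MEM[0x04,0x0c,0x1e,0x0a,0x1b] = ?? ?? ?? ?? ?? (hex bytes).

MEM[0x04,0x0c,0x1e,0x0a,0x1b] = 94 3a 94 51 3a

D0: mem[0x03..0x06] <- [cf 94 55 1b]
D1: mem[0x1f..0x20] <- [94 55]
D2: mem[0x1d..0x22] <- [cf 94 55 1b c1 6a]
D3: mem[0x1a..0x1d] <- [6a 3a b7 68]
D4: mem[0x0b..0x0e] <- [6a 3a b7 68]
query mem[0x04]=0x94, mem[0x0c]=0x3a, mem[0x1e]=0x94, mem[0x0a]=0x51, mem[0x1b]=0x3a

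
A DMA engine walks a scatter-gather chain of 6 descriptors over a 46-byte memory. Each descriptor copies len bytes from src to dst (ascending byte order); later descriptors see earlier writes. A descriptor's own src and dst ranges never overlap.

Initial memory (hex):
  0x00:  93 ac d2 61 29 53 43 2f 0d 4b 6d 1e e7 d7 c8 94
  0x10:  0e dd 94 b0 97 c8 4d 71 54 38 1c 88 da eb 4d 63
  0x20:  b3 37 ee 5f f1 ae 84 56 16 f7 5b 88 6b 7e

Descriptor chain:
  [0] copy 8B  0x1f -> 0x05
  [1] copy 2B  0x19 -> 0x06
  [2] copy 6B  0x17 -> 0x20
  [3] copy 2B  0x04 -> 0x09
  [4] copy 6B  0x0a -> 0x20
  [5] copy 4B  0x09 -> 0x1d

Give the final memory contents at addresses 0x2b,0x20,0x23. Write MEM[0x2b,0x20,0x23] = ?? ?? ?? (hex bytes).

  after D0: wrote 8B at 0x05 = 63b337ee5ff1ae84
  after D1: wrote 2B at 0x06 = 381c
  after D2: wrote 6B at 0x20 = 7154381c88da
  after D3: wrote 2B at 0x09 = 2963
  after D4: wrote 6B at 0x20 = 63ae84d7c894
  after D5: wrote 4B at 0x1d = 2963ae84
query mem[0x2b]=0x88, mem[0x20]=0x84, mem[0x23]=0xd7

MEM[0x2b,0x20,0x23] = 88 84 d7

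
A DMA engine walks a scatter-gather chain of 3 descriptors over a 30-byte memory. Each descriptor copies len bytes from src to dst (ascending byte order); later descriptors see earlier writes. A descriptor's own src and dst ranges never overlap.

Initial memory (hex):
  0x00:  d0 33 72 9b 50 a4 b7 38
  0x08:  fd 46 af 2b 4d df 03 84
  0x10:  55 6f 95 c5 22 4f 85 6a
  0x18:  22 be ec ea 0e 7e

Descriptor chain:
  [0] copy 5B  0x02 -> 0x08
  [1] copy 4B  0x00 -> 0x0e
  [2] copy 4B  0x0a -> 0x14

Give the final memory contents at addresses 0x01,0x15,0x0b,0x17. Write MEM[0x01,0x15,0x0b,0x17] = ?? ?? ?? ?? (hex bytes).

#0 dst[0x08+5] := {0x72,0x9b,0x50,0xa4,0xb7}
#1 dst[0x0e+4] := {0xd0,0x33,0x72,0x9b}
#2 dst[0x14+4] := {0x50,0xa4,0xb7,0xdf}
query mem[0x01]=0x33, mem[0x15]=0xa4, mem[0x0b]=0xa4, mem[0x17]=0xdf

MEM[0x01,0x15,0x0b,0x17] = 33 a4 a4 df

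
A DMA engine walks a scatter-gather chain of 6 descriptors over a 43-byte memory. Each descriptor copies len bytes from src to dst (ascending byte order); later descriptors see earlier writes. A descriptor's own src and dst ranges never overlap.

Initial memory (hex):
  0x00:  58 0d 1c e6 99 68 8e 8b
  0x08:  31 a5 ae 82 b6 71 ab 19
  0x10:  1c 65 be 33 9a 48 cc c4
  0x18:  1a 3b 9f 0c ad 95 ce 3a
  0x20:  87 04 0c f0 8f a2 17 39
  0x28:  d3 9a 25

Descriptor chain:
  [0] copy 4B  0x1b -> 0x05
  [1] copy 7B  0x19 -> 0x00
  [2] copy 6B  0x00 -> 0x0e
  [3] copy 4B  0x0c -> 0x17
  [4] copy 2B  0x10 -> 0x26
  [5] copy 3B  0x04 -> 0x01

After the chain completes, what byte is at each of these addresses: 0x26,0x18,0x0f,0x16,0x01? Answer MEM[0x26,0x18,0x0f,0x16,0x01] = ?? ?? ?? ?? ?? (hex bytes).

MEM[0x26,0x18,0x0f,0x16,0x01] = 0c 71 9f cc 95

D0: mem[0x05..0x08] <- [0c ad 95 ce]
D1: mem[0x00..0x06] <- [3b 9f 0c ad 95 ce 3a]
D2: mem[0x0e..0x13] <- [3b 9f 0c ad 95 ce]
D3: mem[0x17..0x1a] <- [b6 71 3b 9f]
D4: mem[0x26..0x27] <- [0c ad]
D5: mem[0x01..0x03] <- [95 ce 3a]
query mem[0x26]=0x0c, mem[0x18]=0x71, mem[0x0f]=0x9f, mem[0x16]=0xcc, mem[0x01]=0x95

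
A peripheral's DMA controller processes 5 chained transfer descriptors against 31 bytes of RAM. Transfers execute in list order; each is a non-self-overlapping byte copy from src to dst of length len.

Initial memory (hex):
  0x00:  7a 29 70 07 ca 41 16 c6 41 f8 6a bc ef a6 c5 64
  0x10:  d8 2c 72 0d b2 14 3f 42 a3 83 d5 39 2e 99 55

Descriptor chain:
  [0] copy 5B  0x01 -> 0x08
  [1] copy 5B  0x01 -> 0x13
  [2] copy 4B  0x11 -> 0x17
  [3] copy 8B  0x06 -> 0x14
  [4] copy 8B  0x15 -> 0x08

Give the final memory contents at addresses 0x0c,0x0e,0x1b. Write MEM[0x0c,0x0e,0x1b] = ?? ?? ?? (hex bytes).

MEM[0x0c,0x0e,0x1b] = ca a6 a6

  after D0: wrote 5B at 0x08 = 297007ca41
  after D1: wrote 5B at 0x13 = 297007ca41
  after D2: wrote 4B at 0x17 = 2c722970
  after D3: wrote 8B at 0x14 = 16c6297007ca41a6
  after D4: wrote 8B at 0x08 = c6297007ca41a62e
query mem[0x0c]=0xca, mem[0x0e]=0xa6, mem[0x1b]=0xa6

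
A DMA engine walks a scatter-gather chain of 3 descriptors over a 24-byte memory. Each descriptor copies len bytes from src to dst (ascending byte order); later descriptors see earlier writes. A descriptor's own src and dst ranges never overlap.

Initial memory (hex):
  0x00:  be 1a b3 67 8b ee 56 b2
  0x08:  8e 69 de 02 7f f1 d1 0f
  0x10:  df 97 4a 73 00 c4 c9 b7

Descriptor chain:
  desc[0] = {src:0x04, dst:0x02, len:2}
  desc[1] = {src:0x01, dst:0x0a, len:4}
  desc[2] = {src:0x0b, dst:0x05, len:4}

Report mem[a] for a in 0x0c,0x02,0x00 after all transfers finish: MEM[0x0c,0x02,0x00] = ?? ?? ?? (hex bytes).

MEM[0x0c,0x02,0x00] = ee 8b be

D0: mem[0x02..0x03] <- [8b ee]
D1: mem[0x0a..0x0d] <- [1a 8b ee 8b]
D2: mem[0x05..0x08] <- [8b ee 8b d1]
query mem[0x0c]=0xee, mem[0x02]=0x8b, mem[0x00]=0xbe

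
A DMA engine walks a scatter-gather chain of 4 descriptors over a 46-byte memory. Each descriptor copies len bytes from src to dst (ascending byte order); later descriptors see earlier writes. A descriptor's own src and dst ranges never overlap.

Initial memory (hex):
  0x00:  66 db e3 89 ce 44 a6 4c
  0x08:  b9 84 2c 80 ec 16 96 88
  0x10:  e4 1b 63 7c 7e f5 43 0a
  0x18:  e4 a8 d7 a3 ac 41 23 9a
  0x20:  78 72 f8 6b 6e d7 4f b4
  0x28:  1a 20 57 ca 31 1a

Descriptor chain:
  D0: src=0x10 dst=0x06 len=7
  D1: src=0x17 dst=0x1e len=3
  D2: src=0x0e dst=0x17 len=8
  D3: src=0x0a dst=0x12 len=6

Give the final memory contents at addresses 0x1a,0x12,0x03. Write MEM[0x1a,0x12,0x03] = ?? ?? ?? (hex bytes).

MEM[0x1a,0x12,0x03] = 1b 7e 89

D0: mem[0x06..0x0c] <- [e4 1b 63 7c 7e f5 43]
D1: mem[0x1e..0x20] <- [0a e4 a8]
D2: mem[0x17..0x1e] <- [96 88 e4 1b 63 7c 7e f5]
D3: mem[0x12..0x17] <- [7e f5 43 16 96 88]
query mem[0x1a]=0x1b, mem[0x12]=0x7e, mem[0x03]=0x89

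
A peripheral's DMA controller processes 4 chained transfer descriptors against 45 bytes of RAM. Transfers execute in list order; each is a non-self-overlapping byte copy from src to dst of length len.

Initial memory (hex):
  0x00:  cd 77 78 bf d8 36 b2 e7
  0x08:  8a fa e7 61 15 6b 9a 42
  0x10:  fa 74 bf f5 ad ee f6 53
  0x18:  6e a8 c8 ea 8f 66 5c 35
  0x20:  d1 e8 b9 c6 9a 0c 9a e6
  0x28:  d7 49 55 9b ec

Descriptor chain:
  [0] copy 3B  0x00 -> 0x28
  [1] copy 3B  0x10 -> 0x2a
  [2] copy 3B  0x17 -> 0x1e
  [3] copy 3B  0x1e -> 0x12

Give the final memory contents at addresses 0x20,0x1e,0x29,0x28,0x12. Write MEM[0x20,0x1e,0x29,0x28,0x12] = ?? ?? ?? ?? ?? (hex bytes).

MEM[0x20,0x1e,0x29,0x28,0x12] = a8 53 77 cd 53

D0: mem[0x28..0x2a] <- [cd 77 78]
D1: mem[0x2a..0x2c] <- [fa 74 bf]
D2: mem[0x1e..0x20] <- [53 6e a8]
D3: mem[0x12..0x14] <- [53 6e a8]
query mem[0x20]=0xa8, mem[0x1e]=0x53, mem[0x29]=0x77, mem[0x28]=0xcd, mem[0x12]=0x53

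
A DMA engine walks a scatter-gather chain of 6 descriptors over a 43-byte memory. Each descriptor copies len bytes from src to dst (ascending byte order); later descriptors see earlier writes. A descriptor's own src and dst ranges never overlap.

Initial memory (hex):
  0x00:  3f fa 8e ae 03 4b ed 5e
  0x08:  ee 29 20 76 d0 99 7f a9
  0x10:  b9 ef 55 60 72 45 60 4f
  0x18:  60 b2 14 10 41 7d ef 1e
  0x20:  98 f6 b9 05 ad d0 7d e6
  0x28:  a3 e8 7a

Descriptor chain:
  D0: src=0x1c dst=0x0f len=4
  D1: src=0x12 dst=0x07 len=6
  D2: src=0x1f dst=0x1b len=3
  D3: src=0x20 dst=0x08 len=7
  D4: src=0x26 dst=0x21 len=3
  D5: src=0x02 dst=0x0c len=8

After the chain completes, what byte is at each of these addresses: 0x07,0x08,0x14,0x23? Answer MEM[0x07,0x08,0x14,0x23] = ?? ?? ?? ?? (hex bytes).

MEM[0x07,0x08,0x14,0x23] = 1e 98 72 a3

  after D0: wrote 4B at 0x0f = 417def1e
  after D1: wrote 6B at 0x07 = 1e607245604f
  after D2: wrote 3B at 0x1b = 1e98f6
  after D3: wrote 7B at 0x08 = 98f6b905add07d
  after D4: wrote 3B at 0x21 = 7de6a3
  after D5: wrote 8B at 0x0c = 8eae034bed1e98f6
query mem[0x07]=0x1e, mem[0x08]=0x98, mem[0x14]=0x72, mem[0x23]=0xa3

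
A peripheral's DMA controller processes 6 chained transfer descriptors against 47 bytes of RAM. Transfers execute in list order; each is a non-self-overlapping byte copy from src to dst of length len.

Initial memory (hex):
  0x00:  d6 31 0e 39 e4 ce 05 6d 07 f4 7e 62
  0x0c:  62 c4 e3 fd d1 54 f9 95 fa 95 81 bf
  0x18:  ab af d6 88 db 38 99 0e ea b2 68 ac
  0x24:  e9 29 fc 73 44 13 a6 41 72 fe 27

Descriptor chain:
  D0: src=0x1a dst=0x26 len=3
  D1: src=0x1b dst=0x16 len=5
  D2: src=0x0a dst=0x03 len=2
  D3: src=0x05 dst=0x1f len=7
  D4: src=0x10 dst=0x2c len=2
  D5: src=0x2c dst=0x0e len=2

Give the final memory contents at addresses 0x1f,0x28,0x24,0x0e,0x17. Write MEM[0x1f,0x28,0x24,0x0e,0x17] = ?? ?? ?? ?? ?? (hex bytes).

D0: mem[0x26..0x28] <- [d6 88 db]
D1: mem[0x16..0x1a] <- [88 db 38 99 0e]
D2: mem[0x03..0x04] <- [7e 62]
D3: mem[0x1f..0x25] <- [ce 05 6d 07 f4 7e 62]
D4: mem[0x2c..0x2d] <- [d1 54]
D5: mem[0x0e..0x0f] <- [d1 54]
query mem[0x1f]=0xce, mem[0x28]=0xdb, mem[0x24]=0x7e, mem[0x0e]=0xd1, mem[0x17]=0xdb

MEM[0x1f,0x28,0x24,0x0e,0x17] = ce db 7e d1 db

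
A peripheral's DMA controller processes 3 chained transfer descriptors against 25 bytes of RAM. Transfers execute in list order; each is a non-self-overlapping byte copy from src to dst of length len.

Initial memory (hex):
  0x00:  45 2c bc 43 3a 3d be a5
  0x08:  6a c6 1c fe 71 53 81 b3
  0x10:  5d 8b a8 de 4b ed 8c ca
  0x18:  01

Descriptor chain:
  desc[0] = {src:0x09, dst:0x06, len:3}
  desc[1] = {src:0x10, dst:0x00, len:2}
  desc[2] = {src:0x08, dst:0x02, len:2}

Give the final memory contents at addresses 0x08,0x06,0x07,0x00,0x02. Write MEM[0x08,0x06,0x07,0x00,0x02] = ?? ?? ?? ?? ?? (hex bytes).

MEM[0x08,0x06,0x07,0x00,0x02] = fe c6 1c 5d fe

  after D0: wrote 3B at 0x06 = c61cfe
  after D1: wrote 2B at 0x00 = 5d8b
  after D2: wrote 2B at 0x02 = fec6
query mem[0x08]=0xfe, mem[0x06]=0xc6, mem[0x07]=0x1c, mem[0x00]=0x5d, mem[0x02]=0xfe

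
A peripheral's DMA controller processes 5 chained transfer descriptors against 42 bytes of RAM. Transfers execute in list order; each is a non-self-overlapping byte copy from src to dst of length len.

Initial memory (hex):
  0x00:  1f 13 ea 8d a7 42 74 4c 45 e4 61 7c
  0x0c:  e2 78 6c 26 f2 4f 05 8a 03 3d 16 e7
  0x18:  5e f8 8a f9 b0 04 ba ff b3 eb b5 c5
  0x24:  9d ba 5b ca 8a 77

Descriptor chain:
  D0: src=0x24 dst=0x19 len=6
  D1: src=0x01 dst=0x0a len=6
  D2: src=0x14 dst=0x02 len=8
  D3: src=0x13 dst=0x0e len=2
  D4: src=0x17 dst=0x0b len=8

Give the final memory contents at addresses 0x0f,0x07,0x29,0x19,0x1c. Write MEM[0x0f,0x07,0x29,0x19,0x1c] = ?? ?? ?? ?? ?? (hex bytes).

  after D0: wrote 6B at 0x19 = 9dba5bca8a77
  after D1: wrote 6B at 0x0a = 13ea8da74274
  after D2: wrote 8B at 0x02 = 033d16e75e9dba5b
  after D3: wrote 2B at 0x0e = 8a03
  after D4: wrote 8B at 0x0b = e75e9dba5bca8a77
query mem[0x0f]=0x5b, mem[0x07]=0x9d, mem[0x29]=0x77, mem[0x19]=0x9d, mem[0x1c]=0xca

MEM[0x0f,0x07,0x29,0x19,0x1c] = 5b 9d 77 9d ca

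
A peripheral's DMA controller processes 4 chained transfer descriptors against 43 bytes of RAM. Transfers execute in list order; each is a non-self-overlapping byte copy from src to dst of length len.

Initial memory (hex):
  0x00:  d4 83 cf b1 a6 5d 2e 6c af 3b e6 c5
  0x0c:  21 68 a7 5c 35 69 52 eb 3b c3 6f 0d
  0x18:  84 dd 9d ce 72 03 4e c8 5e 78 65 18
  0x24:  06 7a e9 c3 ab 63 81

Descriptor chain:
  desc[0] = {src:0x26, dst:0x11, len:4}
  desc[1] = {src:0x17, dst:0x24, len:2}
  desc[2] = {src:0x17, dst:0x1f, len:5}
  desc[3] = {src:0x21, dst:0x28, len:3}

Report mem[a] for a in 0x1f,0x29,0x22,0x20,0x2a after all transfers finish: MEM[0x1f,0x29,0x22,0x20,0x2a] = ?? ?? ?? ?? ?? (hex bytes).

MEM[0x1f,0x29,0x22,0x20,0x2a] = 0d 9d 9d 84 ce

[0] 0x26->0x11 len=4 : e9 c3 ab 63
[1] 0x17->0x24 len=2 : 0d 84
[2] 0x17->0x1f len=5 : 0d 84 dd 9d ce
[3] 0x21->0x28 len=3 : dd 9d ce
query mem[0x1f]=0x0d, mem[0x29]=0x9d, mem[0x22]=0x9d, mem[0x20]=0x84, mem[0x2a]=0xce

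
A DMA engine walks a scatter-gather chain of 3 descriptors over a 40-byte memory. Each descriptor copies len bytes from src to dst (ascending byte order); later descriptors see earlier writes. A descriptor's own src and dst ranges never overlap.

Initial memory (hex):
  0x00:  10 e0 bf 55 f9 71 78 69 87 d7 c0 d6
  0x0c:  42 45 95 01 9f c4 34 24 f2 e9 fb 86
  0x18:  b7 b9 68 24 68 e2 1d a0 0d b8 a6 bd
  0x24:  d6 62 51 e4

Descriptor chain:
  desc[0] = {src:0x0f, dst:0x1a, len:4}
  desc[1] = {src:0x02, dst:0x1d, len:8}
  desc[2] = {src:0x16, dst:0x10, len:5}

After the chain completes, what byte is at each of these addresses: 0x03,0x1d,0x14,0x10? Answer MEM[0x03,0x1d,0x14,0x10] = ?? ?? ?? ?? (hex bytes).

D0: mem[0x1a..0x1d] <- [01 9f c4 34]
D1: mem[0x1d..0x24] <- [bf 55 f9 71 78 69 87 d7]
D2: mem[0x10..0x14] <- [fb 86 b7 b9 01]
query mem[0x03]=0x55, mem[0x1d]=0xbf, mem[0x14]=0x01, mem[0x10]=0xfb

MEM[0x03,0x1d,0x14,0x10] = 55 bf 01 fb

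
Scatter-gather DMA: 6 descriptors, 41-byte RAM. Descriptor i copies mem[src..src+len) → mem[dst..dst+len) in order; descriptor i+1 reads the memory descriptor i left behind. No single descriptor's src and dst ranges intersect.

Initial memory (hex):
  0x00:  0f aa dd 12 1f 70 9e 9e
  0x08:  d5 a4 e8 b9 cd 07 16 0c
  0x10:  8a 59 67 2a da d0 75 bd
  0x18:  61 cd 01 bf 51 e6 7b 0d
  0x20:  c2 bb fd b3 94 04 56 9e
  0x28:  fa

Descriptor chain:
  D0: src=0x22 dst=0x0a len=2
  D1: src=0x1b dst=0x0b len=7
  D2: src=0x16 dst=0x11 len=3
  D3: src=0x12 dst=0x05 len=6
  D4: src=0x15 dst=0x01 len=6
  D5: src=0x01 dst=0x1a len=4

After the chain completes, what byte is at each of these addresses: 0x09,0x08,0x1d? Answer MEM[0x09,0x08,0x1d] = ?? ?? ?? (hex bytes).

MEM[0x09,0x08,0x1d] = 75 d0 61

#0 dst[0x0a+2] := {0xfd,0xb3}
#1 dst[0x0b+7] := {0xbf,0x51,0xe6,0x7b,0x0d,0xc2,0xbb}
#2 dst[0x11+3] := {0x75,0xbd,0x61}
#3 dst[0x05+6] := {0xbd,0x61,0xda,0xd0,0x75,0xbd}
#4 dst[0x01+6] := {0xd0,0x75,0xbd,0x61,0xcd,0x01}
#5 dst[0x1a+4] := {0xd0,0x75,0xbd,0x61}
query mem[0x09]=0x75, mem[0x08]=0xd0, mem[0x1d]=0x61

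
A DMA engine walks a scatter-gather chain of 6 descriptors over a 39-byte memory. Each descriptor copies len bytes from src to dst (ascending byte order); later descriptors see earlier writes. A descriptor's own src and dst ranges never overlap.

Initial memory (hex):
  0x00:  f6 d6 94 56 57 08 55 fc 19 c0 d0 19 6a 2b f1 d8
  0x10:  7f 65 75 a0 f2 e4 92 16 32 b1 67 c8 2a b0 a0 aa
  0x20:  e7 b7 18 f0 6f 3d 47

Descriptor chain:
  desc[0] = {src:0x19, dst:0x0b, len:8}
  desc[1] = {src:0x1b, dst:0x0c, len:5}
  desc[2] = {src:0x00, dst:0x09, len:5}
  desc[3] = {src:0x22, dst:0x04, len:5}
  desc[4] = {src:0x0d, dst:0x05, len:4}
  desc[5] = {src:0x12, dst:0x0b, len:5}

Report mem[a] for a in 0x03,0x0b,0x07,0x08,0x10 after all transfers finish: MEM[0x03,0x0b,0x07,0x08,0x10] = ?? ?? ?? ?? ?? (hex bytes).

  after D0: wrote 8B at 0x0b = b167c82ab0a0aae7
  after D1: wrote 5B at 0x0c = c82ab0a0aa
  after D2: wrote 5B at 0x09 = f6d6945657
  after D3: wrote 5B at 0x04 = 18f06f3d47
  after D4: wrote 4B at 0x05 = 57b0a0aa
  after D5: wrote 5B at 0x0b = e7a0f2e492
query mem[0x03]=0x56, mem[0x0b]=0xe7, mem[0x07]=0xa0, mem[0x08]=0xaa, mem[0x10]=0xaa

MEM[0x03,0x0b,0x07,0x08,0x10] = 56 e7 a0 aa aa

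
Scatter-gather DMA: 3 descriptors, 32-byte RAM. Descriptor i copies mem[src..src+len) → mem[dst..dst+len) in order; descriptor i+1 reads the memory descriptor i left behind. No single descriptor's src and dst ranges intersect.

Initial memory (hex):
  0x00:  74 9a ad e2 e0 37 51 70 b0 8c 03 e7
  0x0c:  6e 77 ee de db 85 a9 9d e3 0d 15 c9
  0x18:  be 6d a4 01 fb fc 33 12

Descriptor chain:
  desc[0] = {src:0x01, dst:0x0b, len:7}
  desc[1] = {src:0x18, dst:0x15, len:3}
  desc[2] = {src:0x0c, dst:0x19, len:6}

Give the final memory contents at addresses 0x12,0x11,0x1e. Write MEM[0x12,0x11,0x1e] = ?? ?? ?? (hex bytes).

D0: mem[0x0b..0x11] <- [9a ad e2 e0 37 51 70]
D1: mem[0x15..0x17] <- [be 6d a4]
D2: mem[0x19..0x1e] <- [ad e2 e0 37 51 70]
query mem[0x12]=0xa9, mem[0x11]=0x70, mem[0x1e]=0x70

MEM[0x12,0x11,0x1e] = a9 70 70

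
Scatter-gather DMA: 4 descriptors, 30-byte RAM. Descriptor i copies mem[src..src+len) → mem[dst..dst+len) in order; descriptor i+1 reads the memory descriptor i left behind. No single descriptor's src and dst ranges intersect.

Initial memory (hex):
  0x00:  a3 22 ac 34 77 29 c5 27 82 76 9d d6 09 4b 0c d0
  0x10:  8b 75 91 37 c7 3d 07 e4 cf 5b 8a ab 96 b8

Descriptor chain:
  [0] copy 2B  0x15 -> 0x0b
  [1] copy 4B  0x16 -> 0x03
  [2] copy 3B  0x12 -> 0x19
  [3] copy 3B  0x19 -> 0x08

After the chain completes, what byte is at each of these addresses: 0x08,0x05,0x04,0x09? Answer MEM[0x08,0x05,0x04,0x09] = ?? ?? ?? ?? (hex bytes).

  after D0: wrote 2B at 0x0b = 3d07
  after D1: wrote 4B at 0x03 = 07e4cf5b
  after D2: wrote 3B at 0x19 = 9137c7
  after D3: wrote 3B at 0x08 = 9137c7
query mem[0x08]=0x91, mem[0x05]=0xcf, mem[0x04]=0xe4, mem[0x09]=0x37

MEM[0x08,0x05,0x04,0x09] = 91 cf e4 37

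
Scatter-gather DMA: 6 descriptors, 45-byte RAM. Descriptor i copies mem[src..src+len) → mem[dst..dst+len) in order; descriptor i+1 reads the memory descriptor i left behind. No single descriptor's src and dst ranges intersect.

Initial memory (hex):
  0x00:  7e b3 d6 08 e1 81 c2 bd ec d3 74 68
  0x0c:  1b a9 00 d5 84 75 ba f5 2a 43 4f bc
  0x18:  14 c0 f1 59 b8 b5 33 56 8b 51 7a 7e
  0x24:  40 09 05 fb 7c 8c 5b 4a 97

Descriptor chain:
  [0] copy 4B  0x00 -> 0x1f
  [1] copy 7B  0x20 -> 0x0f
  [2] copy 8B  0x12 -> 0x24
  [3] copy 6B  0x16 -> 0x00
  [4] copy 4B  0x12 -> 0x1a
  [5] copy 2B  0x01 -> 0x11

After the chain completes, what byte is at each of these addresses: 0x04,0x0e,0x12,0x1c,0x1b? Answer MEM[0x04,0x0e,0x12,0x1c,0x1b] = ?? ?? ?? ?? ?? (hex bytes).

[0] 0x00->0x1f len=4 : 7e b3 d6 08
[1] 0x20->0x0f len=7 : b3 d6 08 7e 40 09 05
[2] 0x12->0x24 len=8 : 7e 40 09 05 4f bc 14 c0
[3] 0x16->0x00 len=6 : 4f bc 14 c0 f1 59
[4] 0x12->0x1a len=4 : 7e 40 09 05
[5] 0x01->0x11 len=2 : bc 14
query mem[0x04]=0xf1, mem[0x0e]=0x00, mem[0x12]=0x14, mem[0x1c]=0x09, mem[0x1b]=0x40

MEM[0x04,0x0e,0x12,0x1c,0x1b] = f1 00 14 09 40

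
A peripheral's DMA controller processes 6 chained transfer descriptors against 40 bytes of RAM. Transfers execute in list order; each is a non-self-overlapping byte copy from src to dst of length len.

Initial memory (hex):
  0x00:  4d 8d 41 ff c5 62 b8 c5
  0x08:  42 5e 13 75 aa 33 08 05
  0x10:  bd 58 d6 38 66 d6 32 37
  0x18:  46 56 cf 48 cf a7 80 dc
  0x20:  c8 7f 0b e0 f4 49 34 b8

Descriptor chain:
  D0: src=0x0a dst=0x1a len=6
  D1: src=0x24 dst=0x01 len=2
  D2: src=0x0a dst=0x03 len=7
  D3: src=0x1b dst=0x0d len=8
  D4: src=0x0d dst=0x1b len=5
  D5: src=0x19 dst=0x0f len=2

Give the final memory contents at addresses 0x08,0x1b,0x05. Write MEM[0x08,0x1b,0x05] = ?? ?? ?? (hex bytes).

MEM[0x08,0x1b,0x05] = 05 75 aa

[0] 0x0a->0x1a len=6 : 13 75 aa 33 08 05
[1] 0x24->0x01 len=2 : f4 49
[2] 0x0a->0x03 len=7 : 13 75 aa 33 08 05 bd
[3] 0x1b->0x0d len=8 : 75 aa 33 08 05 c8 7f 0b
[4] 0x0d->0x1b len=5 : 75 aa 33 08 05
[5] 0x19->0x0f len=2 : 56 13
query mem[0x08]=0x05, mem[0x1b]=0x75, mem[0x05]=0xaa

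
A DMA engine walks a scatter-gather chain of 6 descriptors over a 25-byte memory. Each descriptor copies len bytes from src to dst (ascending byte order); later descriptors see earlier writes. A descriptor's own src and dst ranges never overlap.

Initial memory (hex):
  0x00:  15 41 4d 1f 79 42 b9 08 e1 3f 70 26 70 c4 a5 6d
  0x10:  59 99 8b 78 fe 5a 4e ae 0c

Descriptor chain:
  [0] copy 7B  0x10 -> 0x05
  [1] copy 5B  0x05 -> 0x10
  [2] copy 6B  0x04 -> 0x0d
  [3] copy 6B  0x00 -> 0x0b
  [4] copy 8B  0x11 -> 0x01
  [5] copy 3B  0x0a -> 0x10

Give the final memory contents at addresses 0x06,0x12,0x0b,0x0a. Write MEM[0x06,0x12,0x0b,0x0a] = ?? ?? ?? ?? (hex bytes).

#0 dst[0x05+7] := {0x59,0x99,0x8b,0x78,0xfe,0x5a,0x4e}
#1 dst[0x10+5] := {0x59,0x99,0x8b,0x78,0xfe}
#2 dst[0x0d+6] := {0x79,0x59,0x99,0x8b,0x78,0xfe}
#3 dst[0x0b+6] := {0x15,0x41,0x4d,0x1f,0x79,0x59}
#4 dst[0x01+8] := {0x78,0xfe,0x78,0xfe,0x5a,0x4e,0xae,0x0c}
#5 dst[0x10+3] := {0x5a,0x15,0x41}
query mem[0x06]=0x4e, mem[0x12]=0x41, mem[0x0b]=0x15, mem[0x0a]=0x5a

MEM[0x06,0x12,0x0b,0x0a] = 4e 41 15 5a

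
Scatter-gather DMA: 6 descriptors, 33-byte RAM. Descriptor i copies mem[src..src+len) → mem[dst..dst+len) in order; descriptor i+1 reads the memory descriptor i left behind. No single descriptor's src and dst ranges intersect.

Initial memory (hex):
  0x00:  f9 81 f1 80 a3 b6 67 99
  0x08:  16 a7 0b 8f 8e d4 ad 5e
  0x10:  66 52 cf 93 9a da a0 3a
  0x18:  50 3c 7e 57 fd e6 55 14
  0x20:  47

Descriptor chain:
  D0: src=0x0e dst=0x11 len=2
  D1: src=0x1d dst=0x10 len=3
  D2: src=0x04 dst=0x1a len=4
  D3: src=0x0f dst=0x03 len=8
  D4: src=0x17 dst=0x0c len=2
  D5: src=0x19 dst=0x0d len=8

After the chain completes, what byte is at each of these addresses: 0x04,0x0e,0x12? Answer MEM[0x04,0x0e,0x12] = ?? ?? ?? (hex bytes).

MEM[0x04,0x0e,0x12] = e6 a3 55

#0 dst[0x11+2] := {0xad,0x5e}
#1 dst[0x10+3] := {0xe6,0x55,0x14}
#2 dst[0x1a+4] := {0xa3,0xb6,0x67,0x99}
#3 dst[0x03+8] := {0x5e,0xe6,0x55,0x14,0x93,0x9a,0xda,0xa0}
#4 dst[0x0c+2] := {0x3a,0x50}
#5 dst[0x0d+8] := {0x3c,0xa3,0xb6,0x67,0x99,0x55,0x14,0x47}
query mem[0x04]=0xe6, mem[0x0e]=0xa3, mem[0x12]=0x55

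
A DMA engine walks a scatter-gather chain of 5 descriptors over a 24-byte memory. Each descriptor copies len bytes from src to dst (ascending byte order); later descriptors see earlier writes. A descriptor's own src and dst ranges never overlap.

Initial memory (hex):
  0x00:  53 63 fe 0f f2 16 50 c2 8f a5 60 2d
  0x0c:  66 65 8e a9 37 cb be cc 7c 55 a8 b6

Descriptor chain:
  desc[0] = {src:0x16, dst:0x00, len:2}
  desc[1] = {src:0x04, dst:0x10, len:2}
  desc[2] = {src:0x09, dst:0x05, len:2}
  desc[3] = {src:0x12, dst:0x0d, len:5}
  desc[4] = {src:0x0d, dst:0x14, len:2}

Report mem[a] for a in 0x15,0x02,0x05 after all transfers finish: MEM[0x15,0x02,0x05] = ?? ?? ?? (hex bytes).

MEM[0x15,0x02,0x05] = cc fe a5

D0: mem[0x00..0x01] <- [a8 b6]
D1: mem[0x10..0x11] <- [f2 16]
D2: mem[0x05..0x06] <- [a5 60]
D3: mem[0x0d..0x11] <- [be cc 7c 55 a8]
D4: mem[0x14..0x15] <- [be cc]
query mem[0x15]=0xcc, mem[0x02]=0xfe, mem[0x05]=0xa5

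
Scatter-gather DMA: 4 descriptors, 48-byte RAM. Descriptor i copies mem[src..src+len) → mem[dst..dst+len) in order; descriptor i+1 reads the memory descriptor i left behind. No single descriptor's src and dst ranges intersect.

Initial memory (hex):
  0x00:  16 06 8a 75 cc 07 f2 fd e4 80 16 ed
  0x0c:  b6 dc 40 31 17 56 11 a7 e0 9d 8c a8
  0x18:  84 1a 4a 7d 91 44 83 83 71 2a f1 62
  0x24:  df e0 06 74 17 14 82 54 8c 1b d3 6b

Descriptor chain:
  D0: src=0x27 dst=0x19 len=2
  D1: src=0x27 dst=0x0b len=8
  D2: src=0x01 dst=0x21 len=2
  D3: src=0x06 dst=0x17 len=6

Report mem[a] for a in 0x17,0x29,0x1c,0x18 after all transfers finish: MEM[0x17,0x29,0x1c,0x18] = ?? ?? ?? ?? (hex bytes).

MEM[0x17,0x29,0x1c,0x18] = f2 14 74 fd

[0] 0x27->0x19 len=2 : 74 17
[1] 0x27->0x0b len=8 : 74 17 14 82 54 8c 1b d3
[2] 0x01->0x21 len=2 : 06 8a
[3] 0x06->0x17 len=6 : f2 fd e4 80 16 74
query mem[0x17]=0xf2, mem[0x29]=0x14, mem[0x1c]=0x74, mem[0x18]=0xfd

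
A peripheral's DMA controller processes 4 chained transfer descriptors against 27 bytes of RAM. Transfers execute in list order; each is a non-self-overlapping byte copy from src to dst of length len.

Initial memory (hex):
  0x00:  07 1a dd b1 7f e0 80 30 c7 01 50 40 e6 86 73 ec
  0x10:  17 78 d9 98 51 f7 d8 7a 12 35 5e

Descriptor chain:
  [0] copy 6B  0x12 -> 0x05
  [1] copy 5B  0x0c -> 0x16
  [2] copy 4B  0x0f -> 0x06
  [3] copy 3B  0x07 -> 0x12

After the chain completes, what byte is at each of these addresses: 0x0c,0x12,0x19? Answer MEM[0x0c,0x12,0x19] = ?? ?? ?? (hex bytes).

  after D0: wrote 6B at 0x05 = d99851f7d87a
  after D1: wrote 5B at 0x16 = e68673ec17
  after D2: wrote 4B at 0x06 = ec1778d9
  after D3: wrote 3B at 0x12 = 1778d9
query mem[0x0c]=0xe6, mem[0x12]=0x17, mem[0x19]=0xec

MEM[0x0c,0x12,0x19] = e6 17 ec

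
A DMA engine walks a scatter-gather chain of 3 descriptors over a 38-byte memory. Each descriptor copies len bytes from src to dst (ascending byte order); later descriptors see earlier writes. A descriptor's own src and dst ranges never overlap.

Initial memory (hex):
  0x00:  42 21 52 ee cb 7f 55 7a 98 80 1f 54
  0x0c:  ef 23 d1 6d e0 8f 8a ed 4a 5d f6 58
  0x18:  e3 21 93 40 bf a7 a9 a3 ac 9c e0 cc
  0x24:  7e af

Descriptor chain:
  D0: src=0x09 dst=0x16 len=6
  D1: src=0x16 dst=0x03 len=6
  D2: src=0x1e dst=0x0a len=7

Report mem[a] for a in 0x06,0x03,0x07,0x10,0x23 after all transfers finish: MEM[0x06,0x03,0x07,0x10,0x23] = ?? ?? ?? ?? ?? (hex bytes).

#0 dst[0x16+6] := {0x80,0x1f,0x54,0xef,0x23,0xd1}
#1 dst[0x03+6] := {0x80,0x1f,0x54,0xef,0x23,0xd1}
#2 dst[0x0a+7] := {0xa9,0xa3,0xac,0x9c,0xe0,0xcc,0x7e}
query mem[0x06]=0xef, mem[0x03]=0x80, mem[0x07]=0x23, mem[0x10]=0x7e, mem[0x23]=0xcc

MEM[0x06,0x03,0x07,0x10,0x23] = ef 80 23 7e cc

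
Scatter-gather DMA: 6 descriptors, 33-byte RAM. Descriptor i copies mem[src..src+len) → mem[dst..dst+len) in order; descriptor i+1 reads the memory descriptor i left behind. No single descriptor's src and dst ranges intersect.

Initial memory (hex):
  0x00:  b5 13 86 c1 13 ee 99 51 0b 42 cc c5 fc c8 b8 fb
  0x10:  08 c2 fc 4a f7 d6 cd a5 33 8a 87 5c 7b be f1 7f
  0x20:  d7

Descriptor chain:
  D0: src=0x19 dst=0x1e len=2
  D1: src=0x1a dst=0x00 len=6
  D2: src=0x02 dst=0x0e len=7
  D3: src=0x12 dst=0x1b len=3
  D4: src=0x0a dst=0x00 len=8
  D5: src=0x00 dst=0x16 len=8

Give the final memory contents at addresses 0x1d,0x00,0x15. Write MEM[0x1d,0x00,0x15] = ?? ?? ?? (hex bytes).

MEM[0x1d,0x00,0x15] = 87 cc d6

  after D0: wrote 2B at 0x1e = 8a87
  after D1: wrote 6B at 0x00 = 875c7bbe8a87
  after D2: wrote 7B at 0x0e = 7bbe8a8799510b
  after D3: wrote 3B at 0x1b = 99510b
  after D4: wrote 8B at 0x00 = ccc5fcc87bbe8a87
  after D5: wrote 8B at 0x16 = ccc5fcc87bbe8a87
query mem[0x1d]=0x87, mem[0x00]=0xcc, mem[0x15]=0xd6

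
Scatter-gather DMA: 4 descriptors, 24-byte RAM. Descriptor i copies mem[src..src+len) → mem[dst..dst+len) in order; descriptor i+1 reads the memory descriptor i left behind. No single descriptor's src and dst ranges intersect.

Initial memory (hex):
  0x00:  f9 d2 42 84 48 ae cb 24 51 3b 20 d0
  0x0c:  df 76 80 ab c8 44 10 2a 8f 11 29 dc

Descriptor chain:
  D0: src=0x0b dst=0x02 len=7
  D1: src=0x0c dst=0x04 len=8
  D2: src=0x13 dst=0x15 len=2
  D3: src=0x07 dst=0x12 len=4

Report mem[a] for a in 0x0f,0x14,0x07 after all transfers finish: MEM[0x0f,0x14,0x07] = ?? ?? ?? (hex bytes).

MEM[0x0f,0x14,0x07] = ab 44 ab

[0] 0x0b->0x02 len=7 : d0 df 76 80 ab c8 44
[1] 0x0c->0x04 len=8 : df 76 80 ab c8 44 10 2a
[2] 0x13->0x15 len=2 : 2a 8f
[3] 0x07->0x12 len=4 : ab c8 44 10
query mem[0x0f]=0xab, mem[0x14]=0x44, mem[0x07]=0xab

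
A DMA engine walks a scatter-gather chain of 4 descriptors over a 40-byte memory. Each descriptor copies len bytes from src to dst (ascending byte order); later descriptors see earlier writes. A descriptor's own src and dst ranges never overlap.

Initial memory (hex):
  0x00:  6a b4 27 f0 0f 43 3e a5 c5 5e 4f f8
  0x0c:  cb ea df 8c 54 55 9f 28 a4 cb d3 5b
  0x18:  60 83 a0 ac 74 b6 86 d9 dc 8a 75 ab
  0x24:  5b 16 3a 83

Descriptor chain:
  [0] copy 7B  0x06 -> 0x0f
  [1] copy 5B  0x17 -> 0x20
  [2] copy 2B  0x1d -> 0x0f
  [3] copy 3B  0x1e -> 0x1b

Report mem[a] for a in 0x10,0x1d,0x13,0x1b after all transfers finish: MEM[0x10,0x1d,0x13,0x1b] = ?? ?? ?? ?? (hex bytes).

D0: mem[0x0f..0x15] <- [3e a5 c5 5e 4f f8 cb]
D1: mem[0x20..0x24] <- [5b 60 83 a0 ac]
D2: mem[0x0f..0x10] <- [b6 86]
D3: mem[0x1b..0x1d] <- [86 d9 5b]
query mem[0x10]=0x86, mem[0x1d]=0x5b, mem[0x13]=0x4f, mem[0x1b]=0x86

MEM[0x10,0x1d,0x13,0x1b] = 86 5b 4f 86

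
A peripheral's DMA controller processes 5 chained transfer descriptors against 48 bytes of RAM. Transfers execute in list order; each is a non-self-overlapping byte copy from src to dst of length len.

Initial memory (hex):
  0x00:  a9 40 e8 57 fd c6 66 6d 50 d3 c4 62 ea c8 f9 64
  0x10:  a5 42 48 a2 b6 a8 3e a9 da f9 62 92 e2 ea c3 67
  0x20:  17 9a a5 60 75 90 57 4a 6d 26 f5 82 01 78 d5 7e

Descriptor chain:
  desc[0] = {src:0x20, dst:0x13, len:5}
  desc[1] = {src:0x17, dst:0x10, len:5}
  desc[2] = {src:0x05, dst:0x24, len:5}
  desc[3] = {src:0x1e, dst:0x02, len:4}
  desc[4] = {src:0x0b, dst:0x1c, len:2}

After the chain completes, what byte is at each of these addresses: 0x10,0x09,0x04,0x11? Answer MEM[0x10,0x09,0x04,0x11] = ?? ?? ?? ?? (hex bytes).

MEM[0x10,0x09,0x04,0x11] = 75 d3 17 da

D0: mem[0x13..0x17] <- [17 9a a5 60 75]
D1: mem[0x10..0x14] <- [75 da f9 62 92]
D2: mem[0x24..0x28] <- [c6 66 6d 50 d3]
D3: mem[0x02..0x05] <- [c3 67 17 9a]
D4: mem[0x1c..0x1d] <- [62 ea]
query mem[0x10]=0x75, mem[0x09]=0xd3, mem[0x04]=0x17, mem[0x11]=0xda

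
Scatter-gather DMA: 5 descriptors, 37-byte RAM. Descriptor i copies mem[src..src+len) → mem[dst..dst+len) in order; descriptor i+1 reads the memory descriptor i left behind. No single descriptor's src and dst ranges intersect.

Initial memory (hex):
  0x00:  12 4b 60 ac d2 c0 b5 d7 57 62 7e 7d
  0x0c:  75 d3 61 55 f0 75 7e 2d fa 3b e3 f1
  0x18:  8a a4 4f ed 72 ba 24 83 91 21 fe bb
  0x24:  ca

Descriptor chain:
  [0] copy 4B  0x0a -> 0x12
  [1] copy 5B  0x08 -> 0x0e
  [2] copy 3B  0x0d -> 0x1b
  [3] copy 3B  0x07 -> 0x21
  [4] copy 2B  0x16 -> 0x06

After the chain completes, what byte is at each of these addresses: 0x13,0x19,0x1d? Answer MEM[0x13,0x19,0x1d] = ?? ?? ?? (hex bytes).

  after D0: wrote 4B at 0x12 = 7e7d75d3
  after D1: wrote 5B at 0x0e = 57627e7d75
  after D2: wrote 3B at 0x1b = d35762
  after D3: wrote 3B at 0x21 = d75762
  after D4: wrote 2B at 0x06 = e3f1
query mem[0x13]=0x7d, mem[0x19]=0xa4, mem[0x1d]=0x62

MEM[0x13,0x19,0x1d] = 7d a4 62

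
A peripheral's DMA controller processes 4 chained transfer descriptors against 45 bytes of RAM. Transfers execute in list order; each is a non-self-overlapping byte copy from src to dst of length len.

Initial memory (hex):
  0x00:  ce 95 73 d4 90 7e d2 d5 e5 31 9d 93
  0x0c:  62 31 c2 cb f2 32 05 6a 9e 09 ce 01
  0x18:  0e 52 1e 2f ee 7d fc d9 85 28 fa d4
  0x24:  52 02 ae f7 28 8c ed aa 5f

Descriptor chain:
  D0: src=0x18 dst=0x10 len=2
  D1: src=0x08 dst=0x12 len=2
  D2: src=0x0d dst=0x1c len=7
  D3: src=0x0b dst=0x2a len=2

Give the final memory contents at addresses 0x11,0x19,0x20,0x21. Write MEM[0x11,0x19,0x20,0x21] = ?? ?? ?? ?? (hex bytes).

[0] 0x18->0x10 len=2 : 0e 52
[1] 0x08->0x12 len=2 : e5 31
[2] 0x0d->0x1c len=7 : 31 c2 cb 0e 52 e5 31
[3] 0x0b->0x2a len=2 : 93 62
query mem[0x11]=0x52, mem[0x19]=0x52, mem[0x20]=0x52, mem[0x21]=0xe5

MEM[0x11,0x19,0x20,0x21] = 52 52 52 e5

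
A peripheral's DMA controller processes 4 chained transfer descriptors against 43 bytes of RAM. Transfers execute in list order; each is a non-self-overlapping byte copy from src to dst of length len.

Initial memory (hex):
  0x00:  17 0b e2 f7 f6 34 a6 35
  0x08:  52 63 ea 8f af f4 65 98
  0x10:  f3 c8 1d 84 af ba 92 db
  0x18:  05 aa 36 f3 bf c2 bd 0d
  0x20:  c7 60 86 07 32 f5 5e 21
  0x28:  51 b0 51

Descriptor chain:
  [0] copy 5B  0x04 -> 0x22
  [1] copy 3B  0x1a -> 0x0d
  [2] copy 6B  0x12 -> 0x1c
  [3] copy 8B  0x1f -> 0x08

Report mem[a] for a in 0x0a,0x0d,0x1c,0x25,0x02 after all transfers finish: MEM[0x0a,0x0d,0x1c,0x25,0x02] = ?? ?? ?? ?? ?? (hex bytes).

MEM[0x0a,0x0d,0x1c,0x25,0x02] = db a6 1d 35 e2

D0: mem[0x22..0x26] <- [f6 34 a6 35 52]
D1: mem[0x0d..0x0f] <- [36 f3 bf]
D2: mem[0x1c..0x21] <- [1d 84 af ba 92 db]
D3: mem[0x08..0x0f] <- [ba 92 db f6 34 a6 35 52]
query mem[0x0a]=0xdb, mem[0x0d]=0xa6, mem[0x1c]=0x1d, mem[0x25]=0x35, mem[0x02]=0xe2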